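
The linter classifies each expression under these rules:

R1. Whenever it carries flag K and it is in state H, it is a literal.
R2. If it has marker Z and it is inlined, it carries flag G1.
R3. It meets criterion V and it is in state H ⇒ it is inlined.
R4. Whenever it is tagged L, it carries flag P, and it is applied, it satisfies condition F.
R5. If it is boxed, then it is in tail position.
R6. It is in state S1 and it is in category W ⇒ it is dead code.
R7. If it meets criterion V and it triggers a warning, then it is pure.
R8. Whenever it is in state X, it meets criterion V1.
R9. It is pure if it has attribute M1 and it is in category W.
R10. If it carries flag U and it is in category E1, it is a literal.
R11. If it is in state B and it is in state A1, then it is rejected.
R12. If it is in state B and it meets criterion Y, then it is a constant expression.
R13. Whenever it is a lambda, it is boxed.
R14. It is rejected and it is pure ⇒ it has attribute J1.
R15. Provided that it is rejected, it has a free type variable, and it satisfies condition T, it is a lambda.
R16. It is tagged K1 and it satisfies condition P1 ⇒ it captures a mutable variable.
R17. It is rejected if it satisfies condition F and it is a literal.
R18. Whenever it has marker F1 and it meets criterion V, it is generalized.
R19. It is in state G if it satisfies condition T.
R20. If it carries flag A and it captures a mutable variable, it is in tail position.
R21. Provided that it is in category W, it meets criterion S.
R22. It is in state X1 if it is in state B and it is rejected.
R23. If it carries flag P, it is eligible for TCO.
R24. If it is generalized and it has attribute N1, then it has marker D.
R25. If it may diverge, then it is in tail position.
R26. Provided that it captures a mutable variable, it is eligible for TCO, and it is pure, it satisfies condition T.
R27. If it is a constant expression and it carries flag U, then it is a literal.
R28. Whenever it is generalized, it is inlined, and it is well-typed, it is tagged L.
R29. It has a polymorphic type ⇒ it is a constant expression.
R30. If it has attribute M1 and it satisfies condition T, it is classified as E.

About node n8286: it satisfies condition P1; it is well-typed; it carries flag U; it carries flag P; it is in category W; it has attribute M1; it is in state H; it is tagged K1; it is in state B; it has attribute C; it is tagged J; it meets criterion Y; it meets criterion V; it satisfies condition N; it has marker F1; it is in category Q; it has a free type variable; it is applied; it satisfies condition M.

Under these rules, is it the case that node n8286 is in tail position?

By R3 (it meets criterion V, it is in state H): it is inlined.
By R9 (it has attribute M1, it is in category W): it is pure.
By R12 (it is in state B, it meets criterion Y): it is a constant expression.
By R16 (it is tagged K1, it satisfies condition P1): it captures a mutable variable.
By R18 (it has marker F1, it meets criterion V): it is generalized.
By R23 (it carries flag P): it is eligible for TCO.
By R26 (it captures a mutable variable, it is eligible for TCO, it is pure): it satisfies condition T.
By R27 (it is a constant expression, it carries flag U): it is a literal.
By R28 (it is generalized, it is inlined, it is well-typed): it is tagged L.
By R4 (it is tagged L, it carries flag P, it is applied): it satisfies condition F.
By R17 (it satisfies condition F, it is a literal): it is rejected.
By R15 (it is rejected, it has a free type variable, it satisfies condition T): it is a lambda.
By R13 (it is a lambda): it is boxed.
By R5 (it is boxed): it is in tail position.

Yes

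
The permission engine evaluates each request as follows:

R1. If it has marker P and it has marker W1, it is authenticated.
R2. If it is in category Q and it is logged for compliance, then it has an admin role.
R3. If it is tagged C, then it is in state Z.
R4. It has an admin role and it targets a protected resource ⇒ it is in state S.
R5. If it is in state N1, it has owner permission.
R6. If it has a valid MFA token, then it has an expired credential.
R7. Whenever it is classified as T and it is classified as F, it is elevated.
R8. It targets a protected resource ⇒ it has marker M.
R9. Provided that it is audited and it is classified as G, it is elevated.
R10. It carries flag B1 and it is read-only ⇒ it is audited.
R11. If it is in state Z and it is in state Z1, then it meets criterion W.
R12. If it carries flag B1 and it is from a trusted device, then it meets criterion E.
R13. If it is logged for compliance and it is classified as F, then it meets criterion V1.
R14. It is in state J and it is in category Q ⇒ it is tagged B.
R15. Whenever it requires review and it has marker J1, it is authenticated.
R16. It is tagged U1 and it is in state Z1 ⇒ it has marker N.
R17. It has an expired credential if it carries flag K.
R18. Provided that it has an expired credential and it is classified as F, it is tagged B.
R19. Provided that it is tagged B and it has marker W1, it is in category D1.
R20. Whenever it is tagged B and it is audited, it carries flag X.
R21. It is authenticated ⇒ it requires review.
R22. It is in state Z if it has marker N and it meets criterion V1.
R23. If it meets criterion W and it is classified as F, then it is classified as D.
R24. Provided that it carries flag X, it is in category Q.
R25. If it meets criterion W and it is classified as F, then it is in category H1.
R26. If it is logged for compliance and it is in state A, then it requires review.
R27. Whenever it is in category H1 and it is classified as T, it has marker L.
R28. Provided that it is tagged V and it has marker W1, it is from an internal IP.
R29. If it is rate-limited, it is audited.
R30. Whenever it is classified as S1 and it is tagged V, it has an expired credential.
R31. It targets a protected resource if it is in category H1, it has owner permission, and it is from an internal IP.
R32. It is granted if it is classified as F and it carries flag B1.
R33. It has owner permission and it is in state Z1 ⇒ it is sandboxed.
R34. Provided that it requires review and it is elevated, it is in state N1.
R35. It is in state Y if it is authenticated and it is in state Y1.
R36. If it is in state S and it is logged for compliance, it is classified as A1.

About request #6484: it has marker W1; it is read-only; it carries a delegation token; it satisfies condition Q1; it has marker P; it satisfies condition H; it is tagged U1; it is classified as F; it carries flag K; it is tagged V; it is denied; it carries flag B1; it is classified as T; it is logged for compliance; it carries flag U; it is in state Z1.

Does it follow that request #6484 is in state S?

Yes

By R1 (it has marker P, it has marker W1): it is authenticated.
By R7 (it is classified as T, it is classified as F): it is elevated.
By R10 (it carries flag B1, it is read-only): it is audited.
By R13 (it is logged for compliance, it is classified as F): it meets criterion V1.
By R16 (it is tagged U1, it is in state Z1): it has marker N.
By R17 (it carries flag K): it has an expired credential.
By R18 (it has an expired credential, it is classified as F): it is tagged B.
By R20 (it is tagged B, it is audited): it carries flag X.
By R21 (it is authenticated): it requires review.
By R22 (it has marker N, it meets criterion V1): it is in state Z.
By R24 (it carries flag X): it is in category Q.
By R28 (it is tagged V, it has marker W1): it is from an internal IP.
By R34 (it requires review, it is elevated): it is in state N1.
By R2 (it is in category Q, it is logged for compliance): it has an admin role.
By R5 (it is in state N1): it has owner permission.
By R11 (it is in state Z, it is in state Z1): it meets criterion W.
By R25 (it meets criterion W, it is classified as F): it is in category H1.
By R31 (it is in category H1, it has owner permission, it is from an internal IP): it targets a protected resource.
By R4 (it has an admin role, it targets a protected resource): it is in state S.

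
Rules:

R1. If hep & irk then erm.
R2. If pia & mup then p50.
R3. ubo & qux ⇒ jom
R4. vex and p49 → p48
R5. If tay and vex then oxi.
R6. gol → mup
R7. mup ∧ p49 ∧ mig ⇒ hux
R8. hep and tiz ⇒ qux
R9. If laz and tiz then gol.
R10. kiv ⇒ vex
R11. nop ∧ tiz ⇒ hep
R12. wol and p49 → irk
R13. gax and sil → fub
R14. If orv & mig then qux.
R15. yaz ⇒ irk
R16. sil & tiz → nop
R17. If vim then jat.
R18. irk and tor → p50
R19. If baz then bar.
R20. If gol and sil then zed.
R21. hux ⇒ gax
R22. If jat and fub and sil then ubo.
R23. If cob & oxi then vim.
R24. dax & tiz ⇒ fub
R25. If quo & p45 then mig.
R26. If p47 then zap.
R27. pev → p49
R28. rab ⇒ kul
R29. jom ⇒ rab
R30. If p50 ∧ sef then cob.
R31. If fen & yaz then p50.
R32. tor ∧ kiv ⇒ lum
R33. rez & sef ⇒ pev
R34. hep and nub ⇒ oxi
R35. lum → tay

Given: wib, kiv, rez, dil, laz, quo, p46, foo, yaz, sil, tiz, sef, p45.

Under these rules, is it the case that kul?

Forward chaining from the given facts derives: gol, vex, irk, nop, zed, mig, pev, mup, hep, p49, erm, p48, hux, qux, gax, fub.
The only rule concluding kul is R28, which needs rab; that is never established.

No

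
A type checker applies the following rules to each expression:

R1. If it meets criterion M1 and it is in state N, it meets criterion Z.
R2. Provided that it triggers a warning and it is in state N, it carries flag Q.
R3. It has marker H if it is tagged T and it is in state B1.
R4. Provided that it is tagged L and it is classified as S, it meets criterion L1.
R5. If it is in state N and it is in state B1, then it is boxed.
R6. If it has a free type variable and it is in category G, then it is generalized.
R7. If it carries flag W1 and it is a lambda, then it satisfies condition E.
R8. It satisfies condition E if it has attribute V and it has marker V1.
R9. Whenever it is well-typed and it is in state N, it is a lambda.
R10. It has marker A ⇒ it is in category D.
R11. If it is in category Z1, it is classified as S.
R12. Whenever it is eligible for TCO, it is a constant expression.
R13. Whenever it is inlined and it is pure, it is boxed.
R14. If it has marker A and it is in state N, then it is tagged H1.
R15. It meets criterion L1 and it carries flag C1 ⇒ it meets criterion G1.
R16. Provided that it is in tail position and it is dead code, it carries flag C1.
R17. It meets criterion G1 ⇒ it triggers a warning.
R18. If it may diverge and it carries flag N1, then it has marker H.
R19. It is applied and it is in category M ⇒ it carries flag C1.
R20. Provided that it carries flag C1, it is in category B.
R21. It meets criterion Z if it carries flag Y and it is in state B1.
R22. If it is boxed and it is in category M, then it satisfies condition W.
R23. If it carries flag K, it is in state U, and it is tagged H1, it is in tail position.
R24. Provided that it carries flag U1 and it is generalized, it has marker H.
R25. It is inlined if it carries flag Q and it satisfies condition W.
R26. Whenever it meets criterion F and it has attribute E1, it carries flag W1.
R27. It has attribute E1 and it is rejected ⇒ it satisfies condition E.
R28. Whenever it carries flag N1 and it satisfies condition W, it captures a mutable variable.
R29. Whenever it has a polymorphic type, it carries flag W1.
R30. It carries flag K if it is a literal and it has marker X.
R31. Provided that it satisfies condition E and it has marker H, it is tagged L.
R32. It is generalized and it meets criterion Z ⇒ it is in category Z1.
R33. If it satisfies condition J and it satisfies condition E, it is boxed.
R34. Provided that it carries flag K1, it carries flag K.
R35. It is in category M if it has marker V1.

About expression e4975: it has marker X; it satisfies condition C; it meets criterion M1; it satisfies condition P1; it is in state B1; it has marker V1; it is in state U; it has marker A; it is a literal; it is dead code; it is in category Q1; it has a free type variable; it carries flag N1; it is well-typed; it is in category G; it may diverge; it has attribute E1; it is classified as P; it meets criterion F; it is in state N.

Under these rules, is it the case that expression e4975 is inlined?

Yes

By R1 (it meets criterion M1, it is in state N): it meets criterion Z.
By R5 (it is in state N, it is in state B1): it is boxed.
By R6 (it has a free type variable, it is in category G): it is generalized.
By R9 (it is well-typed, it is in state N): it is a lambda.
By R14 (it has marker A, it is in state N): it is tagged H1.
By R18 (it may diverge, it carries flag N1): it has marker H.
By R26 (it meets criterion F, it has attribute E1): it carries flag W1.
By R30 (it is a literal, it has marker X): it carries flag K.
By R32 (it is generalized, it meets criterion Z): it is in category Z1.
By R35 (it has marker V1): it is in category M.
By R7 (it carries flag W1, it is a lambda): it satisfies condition E.
By R11 (it is in category Z1): it is classified as S.
By R22 (it is boxed, it is in category M): it satisfies condition W.
By R23 (it carries flag K, it is in state U, it is tagged H1): it is in tail position.
By R31 (it satisfies condition E, it has marker H): it is tagged L.
By R4 (it is tagged L, it is classified as S): it meets criterion L1.
By R16 (it is in tail position, it is dead code): it carries flag C1.
By R15 (it meets criterion L1, it carries flag C1): it meets criterion G1.
By R17 (it meets criterion G1): it triggers a warning.
By R2 (it triggers a warning, it is in state N): it carries flag Q.
By R25 (it carries flag Q, it satisfies condition W): it is inlined.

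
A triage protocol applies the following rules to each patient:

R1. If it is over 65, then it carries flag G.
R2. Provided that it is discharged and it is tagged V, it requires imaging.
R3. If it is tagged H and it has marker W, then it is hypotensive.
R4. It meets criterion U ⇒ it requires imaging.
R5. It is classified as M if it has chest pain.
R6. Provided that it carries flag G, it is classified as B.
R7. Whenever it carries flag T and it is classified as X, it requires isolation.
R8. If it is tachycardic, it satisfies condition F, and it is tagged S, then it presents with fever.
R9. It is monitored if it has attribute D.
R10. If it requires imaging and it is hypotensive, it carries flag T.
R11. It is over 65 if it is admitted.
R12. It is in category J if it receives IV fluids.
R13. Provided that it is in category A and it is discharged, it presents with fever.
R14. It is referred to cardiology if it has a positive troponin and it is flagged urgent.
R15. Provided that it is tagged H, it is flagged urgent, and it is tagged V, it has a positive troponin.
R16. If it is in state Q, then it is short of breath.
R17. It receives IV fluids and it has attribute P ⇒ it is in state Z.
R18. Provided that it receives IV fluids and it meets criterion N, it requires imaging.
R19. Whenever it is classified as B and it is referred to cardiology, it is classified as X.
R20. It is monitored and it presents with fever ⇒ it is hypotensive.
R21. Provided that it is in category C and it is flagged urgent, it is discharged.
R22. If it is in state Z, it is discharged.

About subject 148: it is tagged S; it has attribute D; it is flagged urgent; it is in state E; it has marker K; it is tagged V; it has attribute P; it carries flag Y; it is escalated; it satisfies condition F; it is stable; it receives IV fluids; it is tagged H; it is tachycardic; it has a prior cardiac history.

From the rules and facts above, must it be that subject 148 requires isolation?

Forward chaining from the given facts derives: presents with fever, is monitored, is in category J, has a positive troponin, is in state Z, is hypotensive, is discharged, requires imaging, carries flag T, is referred to cardiology.
The only rule concluding "it requires isolation" is R7, which needs "it is classified as X"; that is never established.

No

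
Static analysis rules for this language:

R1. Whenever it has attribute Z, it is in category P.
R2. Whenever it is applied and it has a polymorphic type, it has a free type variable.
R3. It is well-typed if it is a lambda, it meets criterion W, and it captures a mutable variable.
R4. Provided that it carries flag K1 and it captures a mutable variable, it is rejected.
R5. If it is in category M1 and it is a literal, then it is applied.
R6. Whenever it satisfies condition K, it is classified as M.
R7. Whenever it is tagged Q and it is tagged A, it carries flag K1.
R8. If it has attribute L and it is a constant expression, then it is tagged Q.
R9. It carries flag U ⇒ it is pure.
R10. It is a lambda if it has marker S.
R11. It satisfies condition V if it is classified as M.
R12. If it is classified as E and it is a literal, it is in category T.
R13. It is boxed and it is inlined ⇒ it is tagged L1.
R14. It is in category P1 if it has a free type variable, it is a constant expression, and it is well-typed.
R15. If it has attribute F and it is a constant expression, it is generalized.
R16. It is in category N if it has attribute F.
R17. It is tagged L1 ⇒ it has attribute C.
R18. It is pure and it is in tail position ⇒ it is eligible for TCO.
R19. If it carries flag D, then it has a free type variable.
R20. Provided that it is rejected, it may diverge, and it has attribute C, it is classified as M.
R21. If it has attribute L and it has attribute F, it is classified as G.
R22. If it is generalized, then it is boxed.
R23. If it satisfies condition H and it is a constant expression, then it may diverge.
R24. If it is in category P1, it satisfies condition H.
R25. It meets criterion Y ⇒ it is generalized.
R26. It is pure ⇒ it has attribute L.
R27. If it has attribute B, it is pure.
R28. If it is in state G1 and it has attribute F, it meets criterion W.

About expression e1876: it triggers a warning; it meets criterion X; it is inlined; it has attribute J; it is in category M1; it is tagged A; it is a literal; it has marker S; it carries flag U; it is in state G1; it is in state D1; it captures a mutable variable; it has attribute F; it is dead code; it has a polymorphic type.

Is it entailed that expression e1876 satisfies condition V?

No

Forward chaining from the given facts derives: is applied, is pure, is a lambda, is in category N, has attribute L, meets criterion W, has a free type variable, is well-typed, is classified as G.
The only rule concluding "it satisfies condition V" is R11, which needs "it is classified as M"; that is never established.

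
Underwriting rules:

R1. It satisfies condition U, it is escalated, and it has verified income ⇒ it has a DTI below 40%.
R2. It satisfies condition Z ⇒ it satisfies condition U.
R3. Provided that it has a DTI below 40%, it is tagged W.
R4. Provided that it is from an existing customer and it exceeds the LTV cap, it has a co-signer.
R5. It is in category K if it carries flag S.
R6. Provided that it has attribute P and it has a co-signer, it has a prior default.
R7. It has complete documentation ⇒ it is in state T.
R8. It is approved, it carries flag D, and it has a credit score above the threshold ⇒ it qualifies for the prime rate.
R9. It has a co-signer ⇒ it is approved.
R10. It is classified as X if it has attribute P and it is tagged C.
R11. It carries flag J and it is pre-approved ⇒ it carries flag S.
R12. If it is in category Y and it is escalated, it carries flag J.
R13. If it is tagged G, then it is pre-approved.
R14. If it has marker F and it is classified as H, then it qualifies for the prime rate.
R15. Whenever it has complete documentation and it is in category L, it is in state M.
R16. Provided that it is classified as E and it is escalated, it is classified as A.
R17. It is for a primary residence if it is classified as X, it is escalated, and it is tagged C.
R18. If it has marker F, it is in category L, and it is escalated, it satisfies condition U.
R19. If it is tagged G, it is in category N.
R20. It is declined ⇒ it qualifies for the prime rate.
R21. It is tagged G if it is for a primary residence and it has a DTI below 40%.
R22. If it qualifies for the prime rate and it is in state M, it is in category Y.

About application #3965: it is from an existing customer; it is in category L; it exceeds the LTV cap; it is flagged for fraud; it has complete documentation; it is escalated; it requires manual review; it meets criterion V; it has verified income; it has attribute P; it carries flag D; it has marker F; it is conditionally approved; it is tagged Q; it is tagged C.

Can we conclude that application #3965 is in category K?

No

Forward chaining from the given facts derives: has a co-signer, has a prior default, is in state T, is approved, is classified as X, is in state M, is for a primary residence, satisfies condition U, has a DTI below 40%, is tagged W, is tagged G, is pre-approved, is in category N.
The only rule concluding "it is in category K" is R5, which needs "it carries flag S"; that is never established.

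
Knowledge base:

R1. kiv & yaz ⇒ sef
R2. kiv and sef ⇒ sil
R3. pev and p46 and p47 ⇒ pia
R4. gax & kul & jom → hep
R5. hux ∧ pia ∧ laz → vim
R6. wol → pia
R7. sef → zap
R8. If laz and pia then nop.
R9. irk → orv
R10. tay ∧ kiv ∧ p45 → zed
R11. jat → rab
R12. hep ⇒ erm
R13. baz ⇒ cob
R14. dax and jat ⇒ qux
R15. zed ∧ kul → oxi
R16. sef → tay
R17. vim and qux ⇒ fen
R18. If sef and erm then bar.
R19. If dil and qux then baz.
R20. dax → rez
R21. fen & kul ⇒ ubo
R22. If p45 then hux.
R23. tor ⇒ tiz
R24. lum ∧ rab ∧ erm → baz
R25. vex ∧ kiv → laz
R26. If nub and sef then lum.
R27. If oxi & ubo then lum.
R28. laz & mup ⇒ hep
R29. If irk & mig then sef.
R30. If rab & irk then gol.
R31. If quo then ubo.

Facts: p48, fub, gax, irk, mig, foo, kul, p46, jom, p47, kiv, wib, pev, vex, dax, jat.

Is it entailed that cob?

Forward chaining from the given facts derives: pia, hep, orv, rab, erm, qux, rez, laz, sef, gol, sil, zap, nop, tay, bar.
The only rule concluding cob is R13, which needs baz; that is never established.

No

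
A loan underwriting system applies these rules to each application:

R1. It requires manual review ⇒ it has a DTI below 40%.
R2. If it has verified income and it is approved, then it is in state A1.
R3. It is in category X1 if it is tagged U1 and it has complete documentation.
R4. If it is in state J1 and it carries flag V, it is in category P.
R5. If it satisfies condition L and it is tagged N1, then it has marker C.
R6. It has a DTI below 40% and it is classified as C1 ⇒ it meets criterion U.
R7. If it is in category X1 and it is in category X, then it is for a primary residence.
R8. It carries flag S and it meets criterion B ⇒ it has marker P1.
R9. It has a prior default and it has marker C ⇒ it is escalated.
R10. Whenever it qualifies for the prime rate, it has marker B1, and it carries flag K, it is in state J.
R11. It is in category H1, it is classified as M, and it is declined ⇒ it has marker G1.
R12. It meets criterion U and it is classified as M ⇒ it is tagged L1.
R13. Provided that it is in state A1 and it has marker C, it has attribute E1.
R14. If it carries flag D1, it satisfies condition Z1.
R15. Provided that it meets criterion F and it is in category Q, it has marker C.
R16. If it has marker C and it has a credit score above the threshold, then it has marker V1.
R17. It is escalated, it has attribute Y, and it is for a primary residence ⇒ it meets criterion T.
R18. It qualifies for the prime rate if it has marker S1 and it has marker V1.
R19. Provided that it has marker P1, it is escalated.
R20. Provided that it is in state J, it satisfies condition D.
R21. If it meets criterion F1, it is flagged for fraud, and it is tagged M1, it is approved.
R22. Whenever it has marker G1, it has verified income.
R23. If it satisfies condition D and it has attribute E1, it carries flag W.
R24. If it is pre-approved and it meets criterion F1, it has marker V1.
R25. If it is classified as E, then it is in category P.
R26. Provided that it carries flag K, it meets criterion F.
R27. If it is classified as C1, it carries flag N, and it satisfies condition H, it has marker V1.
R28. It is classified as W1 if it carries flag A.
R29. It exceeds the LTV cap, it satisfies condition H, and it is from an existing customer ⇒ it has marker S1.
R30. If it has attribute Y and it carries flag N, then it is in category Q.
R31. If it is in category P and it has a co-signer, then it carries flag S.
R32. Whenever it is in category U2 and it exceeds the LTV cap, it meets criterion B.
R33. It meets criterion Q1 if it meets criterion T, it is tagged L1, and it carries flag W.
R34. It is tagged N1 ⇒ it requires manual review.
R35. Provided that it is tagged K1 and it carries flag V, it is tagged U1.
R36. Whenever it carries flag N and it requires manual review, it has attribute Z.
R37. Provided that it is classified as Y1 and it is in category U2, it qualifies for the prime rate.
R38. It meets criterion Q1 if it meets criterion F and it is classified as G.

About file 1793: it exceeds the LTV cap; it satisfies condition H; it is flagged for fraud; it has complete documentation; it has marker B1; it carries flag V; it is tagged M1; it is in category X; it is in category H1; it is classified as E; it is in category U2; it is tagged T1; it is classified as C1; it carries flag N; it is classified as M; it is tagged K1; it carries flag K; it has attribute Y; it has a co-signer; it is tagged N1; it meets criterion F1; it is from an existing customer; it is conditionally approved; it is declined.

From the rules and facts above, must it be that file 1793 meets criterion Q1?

By R11 (it is in category H1, it is classified as M, it is declined): it has marker G1.
By R21 (it meets criterion F1, it is flagged for fraud, it is tagged M1): it is approved.
By R22 (it has marker G1): it has verified income.
By R25 (it is classified as E): it is in category P.
By R26 (it carries flag K): it meets criterion F.
By R27 (it is classified as C1, it carries flag N, it satisfies condition H): it has marker V1.
By R29 (it exceeds the LTV cap, it satisfies condition H, it is from an existing customer): it has marker S1.
By R30 (it has attribute Y, it carries flag N): it is in category Q.
By R31 (it is in category P, it has a co-signer): it carries flag S.
By R32 (it is in category U2, it exceeds the LTV cap): it meets criterion B.
By R34 (it is tagged N1): it requires manual review.
By R35 (it is tagged K1, it carries flag V): it is tagged U1.
By R1 (it requires manual review): it has a DTI below 40%.
By R2 (it has verified income, it is approved): it is in state A1.
By R3 (it is tagged U1, it has complete documentation): it is in category X1.
By R6 (it has a DTI below 40%, it is classified as C1): it meets criterion U.
By R7 (it is in category X1, it is in category X): it is for a primary residence.
By R8 (it carries flag S, it meets criterion B): it has marker P1.
By R12 (it meets criterion U, it is classified as M): it is tagged L1.
By R15 (it meets criterion F, it is in category Q): it has marker C.
By R18 (it has marker S1, it has marker V1): it qualifies for the prime rate.
By R19 (it has marker P1): it is escalated.
By R10 (it qualifies for the prime rate, it has marker B1, it carries flag K): it is in state J.
By R13 (it is in state A1, it has marker C): it has attribute E1.
By R17 (it is escalated, it has attribute Y, it is for a primary residence): it meets criterion T.
By R20 (it is in state J): it satisfies condition D.
By R23 (it satisfies condition D, it has attribute E1): it carries flag W.
By R33 (it meets criterion T, it is tagged L1, it carries flag W): it meets criterion Q1.

Yes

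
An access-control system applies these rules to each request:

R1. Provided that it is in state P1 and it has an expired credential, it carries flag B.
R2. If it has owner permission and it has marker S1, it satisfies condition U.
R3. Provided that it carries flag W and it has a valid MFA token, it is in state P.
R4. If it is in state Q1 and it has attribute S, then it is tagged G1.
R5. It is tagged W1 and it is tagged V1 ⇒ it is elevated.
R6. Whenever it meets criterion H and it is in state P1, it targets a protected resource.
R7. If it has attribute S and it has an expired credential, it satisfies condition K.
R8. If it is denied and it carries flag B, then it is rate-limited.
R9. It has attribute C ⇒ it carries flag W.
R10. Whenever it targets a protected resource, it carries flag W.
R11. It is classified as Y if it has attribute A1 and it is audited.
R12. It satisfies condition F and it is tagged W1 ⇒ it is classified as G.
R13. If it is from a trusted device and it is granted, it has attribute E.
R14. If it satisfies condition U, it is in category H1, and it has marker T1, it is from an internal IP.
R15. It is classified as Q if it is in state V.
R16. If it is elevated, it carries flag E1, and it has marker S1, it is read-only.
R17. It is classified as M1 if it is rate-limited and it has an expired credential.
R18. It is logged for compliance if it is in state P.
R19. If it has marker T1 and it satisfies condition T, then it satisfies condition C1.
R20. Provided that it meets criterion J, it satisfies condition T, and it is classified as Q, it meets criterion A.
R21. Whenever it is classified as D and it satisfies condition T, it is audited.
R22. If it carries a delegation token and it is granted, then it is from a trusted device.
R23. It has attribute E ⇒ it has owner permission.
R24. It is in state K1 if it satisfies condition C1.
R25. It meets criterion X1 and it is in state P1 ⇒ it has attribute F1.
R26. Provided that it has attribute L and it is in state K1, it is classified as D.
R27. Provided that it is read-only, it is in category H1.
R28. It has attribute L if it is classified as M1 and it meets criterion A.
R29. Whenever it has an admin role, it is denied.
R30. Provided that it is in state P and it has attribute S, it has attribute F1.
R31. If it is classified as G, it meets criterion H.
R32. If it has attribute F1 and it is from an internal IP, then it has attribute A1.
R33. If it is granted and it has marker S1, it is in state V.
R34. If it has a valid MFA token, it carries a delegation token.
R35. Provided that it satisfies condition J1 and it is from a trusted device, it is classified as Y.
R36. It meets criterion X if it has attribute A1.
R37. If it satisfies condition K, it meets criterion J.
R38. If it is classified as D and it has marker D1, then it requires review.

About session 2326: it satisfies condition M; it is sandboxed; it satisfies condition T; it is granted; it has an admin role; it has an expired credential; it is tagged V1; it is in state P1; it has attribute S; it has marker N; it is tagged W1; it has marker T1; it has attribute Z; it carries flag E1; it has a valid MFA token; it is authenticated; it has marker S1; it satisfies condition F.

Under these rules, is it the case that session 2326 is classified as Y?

Yes

By R1 (it is in state P1, it has an expired credential): it carries flag B.
By R5 (it is tagged W1, it is tagged V1): it is elevated.
By R7 (it has attribute S, it has an expired credential): it satisfies condition K.
By R12 (it satisfies condition F, it is tagged W1): it is classified as G.
By R16 (it is elevated, it carries flag E1, it has marker S1): it is read-only.
By R19 (it has marker T1, it satisfies condition T): it satisfies condition C1.
By R24 (it satisfies condition C1): it is in state K1.
By R27 (it is read-only): it is in category H1.
By R29 (it has an admin role): it is denied.
By R31 (it is classified as G): it meets criterion H.
By R33 (it is granted, it has marker S1): it is in state V.
By R34 (it has a valid MFA token): it carries a delegation token.
By R37 (it satisfies condition K): it meets criterion J.
By R6 (it meets criterion H, it is in state P1): it targets a protected resource.
By R8 (it is denied, it carries flag B): it is rate-limited.
By R10 (it targets a protected resource): it carries flag W.
By R15 (it is in state V): it is classified as Q.
By R17 (it is rate-limited, it has an expired credential): it is classified as M1.
By R20 (it meets criterion J, it satisfies condition T, it is classified as Q): it meets criterion A.
By R22 (it carries a delegation token, it is granted): it is from a trusted device.
By R28 (it is classified as M1, it meets criterion A): it has attribute L.
By R3 (it carries flag W, it has a valid MFA token): it is in state P.
By R13 (it is from a trusted device, it is granted): it has attribute E.
By R23 (it has attribute E): it has owner permission.
By R26 (it has attribute L, it is in state K1): it is classified as D.
By R30 (it is in state P, it has attribute S): it has attribute F1.
By R2 (it has owner permission, it has marker S1): it satisfies condition U.
By R14 (it satisfies condition U, it is in category H1, it has marker T1): it is from an internal IP.
By R21 (it is classified as D, it satisfies condition T): it is audited.
By R32 (it has attribute F1, it is from an internal IP): it has attribute A1.
By R11 (it has attribute A1, it is audited): it is classified as Y.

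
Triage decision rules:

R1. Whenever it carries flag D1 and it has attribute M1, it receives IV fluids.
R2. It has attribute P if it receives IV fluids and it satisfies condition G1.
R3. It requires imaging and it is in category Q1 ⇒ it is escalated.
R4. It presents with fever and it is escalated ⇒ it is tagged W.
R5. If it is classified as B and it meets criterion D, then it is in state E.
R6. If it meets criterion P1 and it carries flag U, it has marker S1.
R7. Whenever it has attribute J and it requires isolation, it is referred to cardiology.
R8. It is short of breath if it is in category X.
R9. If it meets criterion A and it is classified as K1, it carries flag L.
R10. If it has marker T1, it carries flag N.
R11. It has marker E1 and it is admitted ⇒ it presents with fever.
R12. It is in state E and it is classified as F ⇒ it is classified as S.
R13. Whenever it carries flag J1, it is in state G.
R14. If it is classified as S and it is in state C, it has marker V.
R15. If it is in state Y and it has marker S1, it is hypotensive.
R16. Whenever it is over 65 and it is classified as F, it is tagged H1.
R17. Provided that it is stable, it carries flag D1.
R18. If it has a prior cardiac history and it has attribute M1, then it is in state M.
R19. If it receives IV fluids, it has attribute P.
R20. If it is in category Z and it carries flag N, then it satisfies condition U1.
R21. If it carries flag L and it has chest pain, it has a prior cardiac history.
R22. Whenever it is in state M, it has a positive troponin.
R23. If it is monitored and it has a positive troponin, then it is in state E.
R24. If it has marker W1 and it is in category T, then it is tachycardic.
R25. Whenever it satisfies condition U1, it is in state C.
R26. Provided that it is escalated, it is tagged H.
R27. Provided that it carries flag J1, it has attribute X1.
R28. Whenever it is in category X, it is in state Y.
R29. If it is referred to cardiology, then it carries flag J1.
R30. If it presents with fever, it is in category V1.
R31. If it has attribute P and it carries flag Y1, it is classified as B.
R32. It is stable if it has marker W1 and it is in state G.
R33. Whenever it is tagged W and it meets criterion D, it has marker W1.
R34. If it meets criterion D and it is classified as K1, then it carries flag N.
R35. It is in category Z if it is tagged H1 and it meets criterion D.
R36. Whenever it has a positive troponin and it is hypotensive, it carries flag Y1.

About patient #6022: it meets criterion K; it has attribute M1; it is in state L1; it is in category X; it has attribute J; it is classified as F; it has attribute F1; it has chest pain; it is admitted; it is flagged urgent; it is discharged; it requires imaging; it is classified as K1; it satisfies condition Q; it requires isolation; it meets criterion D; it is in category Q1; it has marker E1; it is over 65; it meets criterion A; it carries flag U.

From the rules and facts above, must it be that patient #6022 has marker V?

Forward chaining from the given facts derives: is escalated, is referred to cardiology, is short of breath, carries flag L, presents with fever, is tagged H1, has a prior cardiac history, is tagged H, is in state Y, carries flag J1, is in category V1, carries flag N, is in category Z, is tagged W, is in state G, is in state M, satisfies condition U1, has a positive troponin, is in state C, has attribute X1, has marker W1, is stable, carries flag D1, receives IV fluids, has attribute P.
The only rule concluding "it has marker V" is R14, which needs "it is classified as S"; that is never established.

No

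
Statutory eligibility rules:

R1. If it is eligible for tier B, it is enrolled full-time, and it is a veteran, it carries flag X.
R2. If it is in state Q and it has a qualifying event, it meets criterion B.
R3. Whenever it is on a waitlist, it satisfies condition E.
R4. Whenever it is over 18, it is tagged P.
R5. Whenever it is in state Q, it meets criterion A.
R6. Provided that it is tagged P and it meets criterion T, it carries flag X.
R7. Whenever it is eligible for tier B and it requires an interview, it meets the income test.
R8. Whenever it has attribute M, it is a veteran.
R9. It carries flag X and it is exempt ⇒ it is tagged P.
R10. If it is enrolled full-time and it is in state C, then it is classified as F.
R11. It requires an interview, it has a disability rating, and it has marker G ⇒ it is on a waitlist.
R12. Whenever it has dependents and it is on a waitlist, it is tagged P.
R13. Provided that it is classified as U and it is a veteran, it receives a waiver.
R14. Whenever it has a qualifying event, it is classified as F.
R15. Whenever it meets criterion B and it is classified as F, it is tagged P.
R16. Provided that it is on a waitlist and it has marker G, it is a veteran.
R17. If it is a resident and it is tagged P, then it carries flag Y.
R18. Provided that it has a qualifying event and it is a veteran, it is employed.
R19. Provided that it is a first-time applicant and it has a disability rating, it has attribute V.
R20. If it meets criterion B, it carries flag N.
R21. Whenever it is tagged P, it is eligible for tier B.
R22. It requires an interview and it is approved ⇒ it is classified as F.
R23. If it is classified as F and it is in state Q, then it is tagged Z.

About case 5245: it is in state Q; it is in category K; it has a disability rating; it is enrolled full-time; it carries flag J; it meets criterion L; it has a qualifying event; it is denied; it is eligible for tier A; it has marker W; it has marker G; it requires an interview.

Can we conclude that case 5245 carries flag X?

By R2 (it is in state Q, it has a qualifying event): it meets criterion B.
By R11 (it requires an interview, it has a disability rating, it has marker G): it is on a waitlist.
By R14 (it has a qualifying event): it is classified as F.
By R15 (it meets criterion B, it is classified as F): it is tagged P.
By R16 (it is on a waitlist, it has marker G): it is a veteran.
By R21 (it is tagged P): it is eligible for tier B.
By R1 (it is eligible for tier B, it is enrolled full-time, it is a veteran): it carries flag X.

Yes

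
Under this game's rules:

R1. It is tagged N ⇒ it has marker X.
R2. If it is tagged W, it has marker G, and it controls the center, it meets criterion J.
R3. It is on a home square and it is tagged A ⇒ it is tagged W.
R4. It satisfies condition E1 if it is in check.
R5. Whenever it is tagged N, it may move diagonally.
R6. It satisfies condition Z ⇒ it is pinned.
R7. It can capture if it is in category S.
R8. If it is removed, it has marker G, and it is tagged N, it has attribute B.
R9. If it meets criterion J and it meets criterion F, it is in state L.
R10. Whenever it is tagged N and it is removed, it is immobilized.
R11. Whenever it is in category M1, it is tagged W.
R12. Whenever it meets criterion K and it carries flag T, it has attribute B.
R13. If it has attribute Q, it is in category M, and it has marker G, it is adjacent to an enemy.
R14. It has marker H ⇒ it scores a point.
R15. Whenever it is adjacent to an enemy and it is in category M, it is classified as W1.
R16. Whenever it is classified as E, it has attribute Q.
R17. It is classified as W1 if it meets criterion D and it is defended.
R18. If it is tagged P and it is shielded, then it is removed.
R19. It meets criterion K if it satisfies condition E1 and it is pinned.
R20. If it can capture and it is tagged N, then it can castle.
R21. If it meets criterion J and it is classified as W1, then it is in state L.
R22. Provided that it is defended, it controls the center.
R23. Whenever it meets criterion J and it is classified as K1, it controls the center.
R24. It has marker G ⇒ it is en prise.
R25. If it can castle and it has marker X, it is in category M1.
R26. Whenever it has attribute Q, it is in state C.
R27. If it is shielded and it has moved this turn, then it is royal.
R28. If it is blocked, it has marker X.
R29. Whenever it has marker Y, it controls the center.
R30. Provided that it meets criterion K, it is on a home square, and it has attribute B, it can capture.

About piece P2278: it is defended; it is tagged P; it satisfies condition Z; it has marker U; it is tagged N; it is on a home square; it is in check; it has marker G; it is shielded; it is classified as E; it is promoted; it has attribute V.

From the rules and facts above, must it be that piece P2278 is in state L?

No

Forward chaining from the given facts derives: has marker X, satisfies condition E1, may move diagonally, is pinned, has attribute Q, is removed, meets criterion K, controls the center, is en prise, is in state C, has attribute B, is immobilized, can capture, can castle, is in category M1, is tagged W, meets criterion J.
Rules concluding "it is in state L": R9 needs "it meets criterion F"; R21 needs "it is classified as W1" — none of these are established.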